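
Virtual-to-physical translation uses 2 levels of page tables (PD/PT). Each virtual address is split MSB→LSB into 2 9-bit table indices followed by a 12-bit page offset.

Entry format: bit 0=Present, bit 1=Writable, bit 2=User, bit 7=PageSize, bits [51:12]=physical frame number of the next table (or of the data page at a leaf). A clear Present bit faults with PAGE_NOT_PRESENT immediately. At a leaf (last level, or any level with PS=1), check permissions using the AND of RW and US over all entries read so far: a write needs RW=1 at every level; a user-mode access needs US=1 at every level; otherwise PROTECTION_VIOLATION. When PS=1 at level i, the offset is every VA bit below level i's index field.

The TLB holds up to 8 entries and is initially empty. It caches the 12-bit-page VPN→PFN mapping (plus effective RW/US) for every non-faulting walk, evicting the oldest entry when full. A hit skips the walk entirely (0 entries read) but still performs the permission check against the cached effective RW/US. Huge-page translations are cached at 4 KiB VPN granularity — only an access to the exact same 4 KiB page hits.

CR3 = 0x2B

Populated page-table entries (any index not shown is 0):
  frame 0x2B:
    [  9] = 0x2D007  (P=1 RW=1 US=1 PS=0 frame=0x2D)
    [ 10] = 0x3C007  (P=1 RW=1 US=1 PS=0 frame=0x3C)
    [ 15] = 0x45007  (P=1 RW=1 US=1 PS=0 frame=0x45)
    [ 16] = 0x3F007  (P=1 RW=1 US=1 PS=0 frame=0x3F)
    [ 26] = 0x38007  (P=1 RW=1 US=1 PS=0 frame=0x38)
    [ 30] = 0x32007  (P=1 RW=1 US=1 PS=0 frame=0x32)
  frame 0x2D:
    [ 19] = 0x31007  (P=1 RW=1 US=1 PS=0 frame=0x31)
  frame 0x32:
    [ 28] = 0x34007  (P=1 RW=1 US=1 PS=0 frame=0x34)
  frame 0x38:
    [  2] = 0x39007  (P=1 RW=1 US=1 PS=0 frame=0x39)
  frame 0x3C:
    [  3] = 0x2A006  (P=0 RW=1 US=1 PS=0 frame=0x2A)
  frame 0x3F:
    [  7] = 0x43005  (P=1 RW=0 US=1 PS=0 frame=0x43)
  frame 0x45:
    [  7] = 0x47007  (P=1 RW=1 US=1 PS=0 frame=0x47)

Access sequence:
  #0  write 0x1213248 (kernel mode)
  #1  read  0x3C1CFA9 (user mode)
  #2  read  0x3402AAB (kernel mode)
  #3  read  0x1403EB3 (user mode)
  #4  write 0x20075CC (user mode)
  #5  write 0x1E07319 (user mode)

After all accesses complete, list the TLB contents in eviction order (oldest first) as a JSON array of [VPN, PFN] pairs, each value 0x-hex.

Walk each access:
#0 VA=0x1213248 (w,kernel):
  L0: frame=0x2B idx=9 entry=0x2D007 [P=1 RW=1 US=1 PS=0]
  L1: frame=0x2D idx=19 entry=0x31007 [P=1 RW=1 US=1 PS=0]
  ✓ 0x31248  — 2 lookups
#1 VA=0x3C1CFA9 (r,user):
  L0: frame=0x2B idx=30 entry=0x32007 [P=1 RW=1 US=1 PS=0]
  L1: frame=0x32 idx=28 entry=0x34007 [P=1 RW=1 US=1 PS=0]
  ✓ 0x34FA9  — 2 lookups
#2 VA=0x3402AAB (r,kernel):
  L0: frame=0x2B idx=26 entry=0x38007 [P=1 RW=1 US=1 PS=0]
  L1: frame=0x38 idx=2 entry=0x39007 [P=1 RW=1 US=1 PS=0]
  ✓ 0x39AAB  — 2 lookups
#3 VA=0x1403EB3 (r,user):
  L0: frame=0x2B idx=10 entry=0x3C007 [P=1 RW=1 US=1 PS=0]
  L1: frame=0x3C idx=3 entry=0x2A006 [P=0 RW=1 US=1 PS=0]
  ⇒ fault: PAGE_NOT_PRESENT  — 2 lookups
#4 VA=0x20075CC (w,user):
  L0: frame=0x2B idx=16 entry=0x3F007 [P=1 RW=1 US=1 PS=0]
  L1: frame=0x3F idx=7 entry=0x43005 [P=1 RW=0 US=1 PS=0]
  ⇒ fault: PROTECTION_VIOLATION  — 2 lookups
#5 VA=0x1E07319 (w,user):
  L0: frame=0x2B idx=15 entry=0x45007 [P=1 RW=1 US=1 PS=0]
  L1: frame=0x45 idx=7 entry=0x47007 [P=1 RW=1 US=1 PS=0]
  ✓ 0x47319  — 2 lookups

TLB: [["0x1213", "0x31"], ["0x3C1C", "0x34"], ["0x3402", "0x39"], ["0x1E07", "0x47"]]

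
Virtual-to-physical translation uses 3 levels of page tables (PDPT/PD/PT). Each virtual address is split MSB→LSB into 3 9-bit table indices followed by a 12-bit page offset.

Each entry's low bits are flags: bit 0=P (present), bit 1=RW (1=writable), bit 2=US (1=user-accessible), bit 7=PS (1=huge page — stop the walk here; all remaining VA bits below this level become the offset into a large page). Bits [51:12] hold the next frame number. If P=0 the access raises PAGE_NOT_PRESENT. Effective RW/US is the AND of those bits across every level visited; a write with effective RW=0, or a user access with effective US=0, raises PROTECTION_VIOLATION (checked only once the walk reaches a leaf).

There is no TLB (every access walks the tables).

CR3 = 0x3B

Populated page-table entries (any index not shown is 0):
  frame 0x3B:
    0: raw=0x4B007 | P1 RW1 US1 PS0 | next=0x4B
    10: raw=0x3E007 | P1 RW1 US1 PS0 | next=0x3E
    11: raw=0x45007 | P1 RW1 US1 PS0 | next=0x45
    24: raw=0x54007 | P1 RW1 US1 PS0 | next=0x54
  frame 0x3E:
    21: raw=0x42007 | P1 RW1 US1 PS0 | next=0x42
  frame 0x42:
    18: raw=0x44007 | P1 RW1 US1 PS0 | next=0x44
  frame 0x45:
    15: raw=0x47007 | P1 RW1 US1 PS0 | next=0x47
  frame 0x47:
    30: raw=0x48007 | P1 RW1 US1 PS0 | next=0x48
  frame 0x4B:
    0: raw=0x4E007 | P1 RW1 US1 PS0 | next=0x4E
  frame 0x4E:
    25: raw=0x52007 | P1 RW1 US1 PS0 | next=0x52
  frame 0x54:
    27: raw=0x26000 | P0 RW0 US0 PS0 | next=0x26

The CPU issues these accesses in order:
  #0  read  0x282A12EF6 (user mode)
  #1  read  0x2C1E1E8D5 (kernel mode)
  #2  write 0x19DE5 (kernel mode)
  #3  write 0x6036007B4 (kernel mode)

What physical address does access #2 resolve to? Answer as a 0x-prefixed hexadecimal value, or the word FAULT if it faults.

Walk each access:
#0 VA=0x282A12EF6 (r,user):
  lvl0: tbl 0x3B, slot 10 ⇒ 0x3E007 (P1/RW1/US1/PS0)
  lvl1: tbl 0x3E, slot 21 ⇒ 0x42007 (P1/RW1/US1/PS0)
  lvl2: tbl 0x42, slot 18 ⇒ 0x44007 (P1/RW1/US1/PS0)
  ⇒ phys 0x44EF6  [3 reads]
#1 VA=0x2C1E1E8D5 (r,kernel):
  lvl0: tbl 0x3B, slot 11 ⇒ 0x45007 (P1/RW1/US1/PS0)
  lvl1: tbl 0x45, slot 15 ⇒ 0x47007 (P1/RW1/US1/PS0)
  lvl2: tbl 0x47, slot 30 ⇒ 0x48007 (P1/RW1/US1/PS0)
  ⇒ phys 0x488D5  [3 reads]
#2 VA=0x19DE5 (w,kernel):
  lvl0: tbl 0x3B, slot 0 ⇒ 0x4B007 (P1/RW1/US1/PS0)
  lvl1: tbl 0x4B, slot 0 ⇒ 0x4E007 (P1/RW1/US1/PS0)
  lvl2: tbl 0x4E, slot 25 ⇒ 0x52007 (P1/RW1/US1/PS0)
  ⇒ phys 0x52DE5  [3 reads]
#3 VA=0x6036007B4 (w,kernel):
  lvl0: tbl 0x3B, slot 24 ⇒ 0x54007 (P1/RW1/US1/PS0)
  lvl1: tbl 0x54, slot 27 ⇒ 0x26000 (P0/RW0/US0/PS0)
  ✗ PAGE_NOT_PRESENT  [2 reads]

Access #2 PA: 0x52DE5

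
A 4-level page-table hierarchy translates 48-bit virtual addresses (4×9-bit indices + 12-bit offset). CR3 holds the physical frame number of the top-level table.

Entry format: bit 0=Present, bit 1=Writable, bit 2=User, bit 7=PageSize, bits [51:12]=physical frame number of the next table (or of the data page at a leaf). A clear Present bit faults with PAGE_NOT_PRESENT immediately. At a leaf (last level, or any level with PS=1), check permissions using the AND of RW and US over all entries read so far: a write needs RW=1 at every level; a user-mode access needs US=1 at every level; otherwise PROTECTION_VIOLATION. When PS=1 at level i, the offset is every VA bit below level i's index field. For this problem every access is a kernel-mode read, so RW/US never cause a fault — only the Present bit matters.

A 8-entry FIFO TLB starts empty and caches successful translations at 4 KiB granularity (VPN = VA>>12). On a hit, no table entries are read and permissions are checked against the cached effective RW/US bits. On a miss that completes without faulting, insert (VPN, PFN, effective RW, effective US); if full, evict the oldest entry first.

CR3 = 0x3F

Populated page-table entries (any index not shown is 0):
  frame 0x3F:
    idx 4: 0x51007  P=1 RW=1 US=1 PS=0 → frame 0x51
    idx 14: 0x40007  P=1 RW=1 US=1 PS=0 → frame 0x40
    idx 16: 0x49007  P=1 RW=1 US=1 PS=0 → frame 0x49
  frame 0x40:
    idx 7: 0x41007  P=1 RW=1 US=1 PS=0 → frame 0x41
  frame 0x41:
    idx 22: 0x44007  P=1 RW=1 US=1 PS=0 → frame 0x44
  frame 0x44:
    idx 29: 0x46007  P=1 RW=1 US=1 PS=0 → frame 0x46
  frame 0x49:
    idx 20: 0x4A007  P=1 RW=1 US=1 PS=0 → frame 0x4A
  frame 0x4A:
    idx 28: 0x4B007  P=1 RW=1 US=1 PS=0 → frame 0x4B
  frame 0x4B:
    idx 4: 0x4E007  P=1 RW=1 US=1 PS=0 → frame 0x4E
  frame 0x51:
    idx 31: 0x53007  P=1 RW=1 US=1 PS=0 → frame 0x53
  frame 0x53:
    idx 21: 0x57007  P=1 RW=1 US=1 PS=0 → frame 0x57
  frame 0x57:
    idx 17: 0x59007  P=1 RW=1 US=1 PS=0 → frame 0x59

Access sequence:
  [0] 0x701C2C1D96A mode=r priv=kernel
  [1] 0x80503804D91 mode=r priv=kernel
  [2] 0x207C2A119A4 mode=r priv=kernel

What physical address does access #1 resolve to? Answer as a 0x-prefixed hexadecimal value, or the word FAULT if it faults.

Walk each access:
#0 VA=0x701C2C1D96A (r,kernel):
  lvl0: tbl 0x3F, slot 14 ⇒ 0x40007 (P1/RW1/US1/PS0)
  lvl1: tbl 0x40, slot 7 ⇒ 0x41007 (P1/RW1/US1/PS0)
  lvl2: tbl 0x41, slot 22 ⇒ 0x44007 (P1/RW1/US1/PS0)
  lvl3: tbl 0x44, slot 29 ⇒ 0x46007 (P1/RW1/US1/PS0)
  → PA=0x4696A  (4 entries read)
#1 VA=0x80503804D91 (r,kernel):
  lvl0: tbl 0x3F, slot 16 ⇒ 0x49007 (P1/RW1/US1/PS0)
  lvl1: tbl 0x49, slot 20 ⇒ 0x4A007 (P1/RW1/US1/PS0)
  lvl2: tbl 0x4A, slot 28 ⇒ 0x4B007 (P1/RW1/US1/PS0)
  lvl3: tbl 0x4B, slot 4 ⇒ 0x4E007 (P1/RW1/US1/PS0)
  → PA=0x4ED91  (4 entries read)
#2 VA=0x207C2A119A4 (r,kernel):
  lvl0: tbl 0x3F, slot 4 ⇒ 0x51007 (P1/RW1/US1/PS0)
  lvl1: tbl 0x51, slot 31 ⇒ 0x53007 (P1/RW1/US1/PS0)
  lvl2: tbl 0x53, slot 21 ⇒ 0x57007 (P1/RW1/US1/PS0)
  lvl3: tbl 0x57, slot 17 ⇒ 0x59007 (P1/RW1/US1/PS0)
  → PA=0x599A4  (4 entries read)

Access #1 PA: 0x4ED91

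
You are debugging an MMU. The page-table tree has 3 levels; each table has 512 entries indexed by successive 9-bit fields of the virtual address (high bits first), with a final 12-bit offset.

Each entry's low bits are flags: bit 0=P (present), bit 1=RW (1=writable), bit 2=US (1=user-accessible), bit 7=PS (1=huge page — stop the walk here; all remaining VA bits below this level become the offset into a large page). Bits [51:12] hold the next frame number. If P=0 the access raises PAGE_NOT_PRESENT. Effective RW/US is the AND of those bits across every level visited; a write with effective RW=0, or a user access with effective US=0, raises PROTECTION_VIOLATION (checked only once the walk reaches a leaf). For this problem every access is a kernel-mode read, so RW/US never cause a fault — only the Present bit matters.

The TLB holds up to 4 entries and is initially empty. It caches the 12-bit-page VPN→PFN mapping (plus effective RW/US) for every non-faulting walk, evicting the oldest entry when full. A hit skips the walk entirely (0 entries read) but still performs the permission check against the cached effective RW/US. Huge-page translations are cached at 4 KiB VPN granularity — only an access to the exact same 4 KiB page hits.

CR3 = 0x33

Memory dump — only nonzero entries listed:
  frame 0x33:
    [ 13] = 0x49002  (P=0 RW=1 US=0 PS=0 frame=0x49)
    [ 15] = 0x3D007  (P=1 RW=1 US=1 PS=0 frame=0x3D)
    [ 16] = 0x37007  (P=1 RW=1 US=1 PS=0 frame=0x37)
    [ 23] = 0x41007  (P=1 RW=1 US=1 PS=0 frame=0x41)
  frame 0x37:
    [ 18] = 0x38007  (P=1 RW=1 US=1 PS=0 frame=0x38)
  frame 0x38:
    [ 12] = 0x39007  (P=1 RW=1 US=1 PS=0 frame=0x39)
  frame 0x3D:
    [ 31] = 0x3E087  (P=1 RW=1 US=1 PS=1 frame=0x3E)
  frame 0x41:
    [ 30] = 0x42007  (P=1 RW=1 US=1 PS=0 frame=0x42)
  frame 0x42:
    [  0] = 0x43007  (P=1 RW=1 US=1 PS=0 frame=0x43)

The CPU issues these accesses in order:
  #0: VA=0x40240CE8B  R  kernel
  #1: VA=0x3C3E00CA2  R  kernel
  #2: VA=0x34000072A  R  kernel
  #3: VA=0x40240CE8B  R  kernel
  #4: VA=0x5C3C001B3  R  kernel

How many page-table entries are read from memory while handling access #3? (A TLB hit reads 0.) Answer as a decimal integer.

Per-access translation:
#0 VA=0x40240CE8B (r,kernel):
  [0] read 0x33 idx=16: raw=0x37007 flags P=1 W=1 U=1 S=0
  [1] read 0x37 idx=18: raw=0x38007 flags P=1 W=1 U=1 S=0
  [2] read 0x38 idx=12: raw=0x39007 flags P=1 W=1 U=1 S=0
  ✓ 0x39E8B  — 3 lookups
#1 VA=0x3C3E00CA2 (r,kernel):
  [0] read 0x33 idx=15: raw=0x3D007 flags P=1 W=1 U=1 S=0
  [1] read 0x3D idx=31: raw=0x3E087 flags P=1 W=1 U=1 S=1
  ✓ 0x3ECA2 (huge @L1)  — 2 lookups
#2 VA=0x34000072A (r,kernel):
  [0] read 0x33 idx=13: raw=0x49002 flags P=0 W=1 U=0 S=0
  ⇒ fault: PAGE_NOT_PRESENT  — 1 lookups
#3 VA=0x40240CE8B (r,kernel):
  TLB hit vpn=0x40240C → PA=0x39E8B
#4 VA=0x5C3C001B3 (r,kernel):
  [0] read 0x33 idx=23: raw=0x41007 flags P=1 W=1 U=1 S=0
  [1] read 0x41 idx=30: raw=0x42007 flags P=1 W=1 U=1 S=0
  [2] read 0x42 idx=0: raw=0x43007 flags P=1 W=1 U=1 S=0
  ✓ 0x431B3  — 3 lookups

Entries read for #3: 0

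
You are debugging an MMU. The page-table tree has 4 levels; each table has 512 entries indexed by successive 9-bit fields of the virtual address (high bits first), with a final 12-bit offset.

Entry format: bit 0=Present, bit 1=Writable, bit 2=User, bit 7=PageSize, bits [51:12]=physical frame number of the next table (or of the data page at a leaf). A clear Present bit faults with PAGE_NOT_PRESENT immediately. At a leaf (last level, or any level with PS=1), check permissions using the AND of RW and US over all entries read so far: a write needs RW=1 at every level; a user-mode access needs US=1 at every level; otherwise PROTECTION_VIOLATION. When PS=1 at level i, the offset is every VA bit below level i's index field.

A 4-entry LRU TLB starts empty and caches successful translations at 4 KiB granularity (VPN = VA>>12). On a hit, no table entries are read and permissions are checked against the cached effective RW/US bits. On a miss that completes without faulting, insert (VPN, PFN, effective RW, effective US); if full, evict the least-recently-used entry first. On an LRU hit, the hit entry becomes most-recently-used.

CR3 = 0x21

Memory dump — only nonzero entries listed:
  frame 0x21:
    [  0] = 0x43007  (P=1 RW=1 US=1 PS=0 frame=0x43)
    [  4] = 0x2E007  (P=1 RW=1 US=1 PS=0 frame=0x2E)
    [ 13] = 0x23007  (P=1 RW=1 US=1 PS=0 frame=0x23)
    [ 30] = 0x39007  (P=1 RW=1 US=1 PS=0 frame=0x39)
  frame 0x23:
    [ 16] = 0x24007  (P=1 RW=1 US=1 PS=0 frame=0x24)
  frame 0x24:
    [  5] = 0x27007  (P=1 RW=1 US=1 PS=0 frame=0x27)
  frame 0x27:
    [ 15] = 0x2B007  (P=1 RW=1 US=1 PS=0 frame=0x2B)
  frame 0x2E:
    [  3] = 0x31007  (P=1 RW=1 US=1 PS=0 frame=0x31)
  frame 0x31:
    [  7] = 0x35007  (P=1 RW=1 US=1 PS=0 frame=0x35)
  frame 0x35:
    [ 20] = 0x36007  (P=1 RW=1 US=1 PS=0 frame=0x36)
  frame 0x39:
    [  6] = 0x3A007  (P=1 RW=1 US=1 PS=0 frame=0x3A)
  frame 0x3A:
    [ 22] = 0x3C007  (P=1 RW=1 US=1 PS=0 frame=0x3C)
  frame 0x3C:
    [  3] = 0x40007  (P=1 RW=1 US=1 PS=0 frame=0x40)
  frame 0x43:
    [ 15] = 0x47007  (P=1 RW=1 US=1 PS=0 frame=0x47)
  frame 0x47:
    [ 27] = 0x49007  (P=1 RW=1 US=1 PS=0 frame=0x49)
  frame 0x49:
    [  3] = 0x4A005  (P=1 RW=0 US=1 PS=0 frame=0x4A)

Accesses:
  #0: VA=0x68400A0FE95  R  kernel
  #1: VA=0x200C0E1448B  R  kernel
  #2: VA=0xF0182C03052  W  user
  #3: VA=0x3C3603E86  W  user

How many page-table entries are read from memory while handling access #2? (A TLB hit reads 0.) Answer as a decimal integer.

Trace:
#0 VA=0x68400A0FE95 (r,kernel):
  [0] read 0x21 idx=13: raw=0x23007 flags P=1 W=1 U=1 S=0
  [1] read 0x23 idx=16: raw=0x24007 flags P=1 W=1 U=1 S=0
  [2] read 0x24 idx=5: raw=0x27007 flags P=1 W=1 U=1 S=0
  [3] read 0x27 idx=15: raw=0x2B007 flags P=1 W=1 U=1 S=0
  → PA=0x2BE95  (4 entries read)
#1 VA=0x200C0E1448B (r,kernel):
  [0] read 0x21 idx=4: raw=0x2E007 flags P=1 W=1 U=1 S=0
  [1] read 0x2E idx=3: raw=0x31007 flags P=1 W=1 U=1 S=0
  [2] read 0x31 idx=7: raw=0x35007 flags P=1 W=1 U=1 S=0
  [3] read 0x35 idx=20: raw=0x36007 flags P=1 W=1 U=1 S=0
  → PA=0x3648B  (4 entries read)
#2 VA=0xF0182C03052 (w,user):
  [0] read 0x21 idx=30: raw=0x39007 flags P=1 W=1 U=1 S=0
  [1] read 0x39 idx=6: raw=0x3A007 flags P=1 W=1 U=1 S=0
  [2] read 0x3A idx=22: raw=0x3C007 flags P=1 W=1 U=1 S=0
  [3] read 0x3C idx=3: raw=0x40007 flags P=1 W=1 U=1 S=0
  → PA=0x40052  (4 entries read)
#3 VA=0x3C3603E86 (w,user):
  [0] read 0x21 idx=0: raw=0x43007 flags P=1 W=1 U=1 S=0
  [1] read 0x43 idx=15: raw=0x47007 flags P=1 W=1 U=1 S=0
  [2] read 0x47 idx=27: raw=0x49007 flags P=1 W=1 U=1 S=0
  [3] read 0x49 idx=3: raw=0x4A005 flags P=1 W=0 U=1 S=0
  ✗ PROTECTION_VIOLATION  [4 reads]

Entries read for #2: 4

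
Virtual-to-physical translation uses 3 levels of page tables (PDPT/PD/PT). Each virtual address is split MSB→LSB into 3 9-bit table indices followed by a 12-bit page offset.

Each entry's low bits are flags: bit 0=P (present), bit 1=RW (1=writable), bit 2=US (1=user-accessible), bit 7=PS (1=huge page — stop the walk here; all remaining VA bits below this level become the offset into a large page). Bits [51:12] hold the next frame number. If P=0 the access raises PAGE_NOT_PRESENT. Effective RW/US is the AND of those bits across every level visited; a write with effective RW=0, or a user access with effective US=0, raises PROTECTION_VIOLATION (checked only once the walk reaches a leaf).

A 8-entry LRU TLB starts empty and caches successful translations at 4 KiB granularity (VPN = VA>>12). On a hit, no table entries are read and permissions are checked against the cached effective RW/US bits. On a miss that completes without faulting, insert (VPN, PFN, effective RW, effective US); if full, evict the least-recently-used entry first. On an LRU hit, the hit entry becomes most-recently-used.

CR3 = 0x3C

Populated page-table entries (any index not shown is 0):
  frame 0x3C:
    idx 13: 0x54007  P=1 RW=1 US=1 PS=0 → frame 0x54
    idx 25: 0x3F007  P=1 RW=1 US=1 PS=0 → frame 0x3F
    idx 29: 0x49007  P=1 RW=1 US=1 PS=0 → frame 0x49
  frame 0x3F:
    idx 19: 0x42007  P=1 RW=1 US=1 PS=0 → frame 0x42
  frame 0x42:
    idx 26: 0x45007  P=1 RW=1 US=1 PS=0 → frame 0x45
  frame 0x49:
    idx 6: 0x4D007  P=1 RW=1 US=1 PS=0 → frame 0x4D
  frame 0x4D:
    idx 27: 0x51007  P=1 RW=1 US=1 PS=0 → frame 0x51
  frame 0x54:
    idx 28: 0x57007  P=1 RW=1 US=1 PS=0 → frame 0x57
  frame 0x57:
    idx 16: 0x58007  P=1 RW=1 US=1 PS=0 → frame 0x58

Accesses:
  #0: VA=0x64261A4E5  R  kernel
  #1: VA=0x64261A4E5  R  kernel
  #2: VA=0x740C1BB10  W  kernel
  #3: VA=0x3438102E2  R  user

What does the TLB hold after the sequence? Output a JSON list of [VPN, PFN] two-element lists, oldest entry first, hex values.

Walk each access:
#0 VA=0x64261A4E5 (r,kernel):
  [0] read 0x3C idx=25: raw=0x3F007 flags P=1 W=1 U=1 S=0
  [1] read 0x3F idx=19: raw=0x42007 flags P=1 W=1 U=1 S=0
  [2] read 0x42 idx=26: raw=0x45007 flags P=1 W=1 U=1 S=0
  ⇒ phys 0x454E5  [3 reads]
#1 VA=0x64261A4E5 (r,kernel):
  TLB hit vpn=0x64261A → PA=0x454E5
#2 VA=0x740C1BB10 (w,kernel):
  [0] read 0x3C idx=29: raw=0x49007 flags P=1 W=1 U=1 S=0
  [1] read 0x49 idx=6: raw=0x4D007 flags P=1 W=1 U=1 S=0
  [2] read 0x4D idx=27: raw=0x51007 flags P=1 W=1 U=1 S=0
  ⇒ phys 0x51B10  [3 reads]
#3 VA=0x3438102E2 (r,user):
  [0] read 0x3C idx=13: raw=0x54007 flags P=1 W=1 U=1 S=0
  [1] read 0x54 idx=28: raw=0x57007 flags P=1 W=1 U=1 S=0
  [2] read 0x57 idx=16: raw=0x58007 flags P=1 W=1 U=1 S=0
  ⇒ phys 0x582E2  [3 reads]

TLB: [["0x64261A", "0x45"], ["0x740C1B", "0x51"], ["0x343810", "0x58"]]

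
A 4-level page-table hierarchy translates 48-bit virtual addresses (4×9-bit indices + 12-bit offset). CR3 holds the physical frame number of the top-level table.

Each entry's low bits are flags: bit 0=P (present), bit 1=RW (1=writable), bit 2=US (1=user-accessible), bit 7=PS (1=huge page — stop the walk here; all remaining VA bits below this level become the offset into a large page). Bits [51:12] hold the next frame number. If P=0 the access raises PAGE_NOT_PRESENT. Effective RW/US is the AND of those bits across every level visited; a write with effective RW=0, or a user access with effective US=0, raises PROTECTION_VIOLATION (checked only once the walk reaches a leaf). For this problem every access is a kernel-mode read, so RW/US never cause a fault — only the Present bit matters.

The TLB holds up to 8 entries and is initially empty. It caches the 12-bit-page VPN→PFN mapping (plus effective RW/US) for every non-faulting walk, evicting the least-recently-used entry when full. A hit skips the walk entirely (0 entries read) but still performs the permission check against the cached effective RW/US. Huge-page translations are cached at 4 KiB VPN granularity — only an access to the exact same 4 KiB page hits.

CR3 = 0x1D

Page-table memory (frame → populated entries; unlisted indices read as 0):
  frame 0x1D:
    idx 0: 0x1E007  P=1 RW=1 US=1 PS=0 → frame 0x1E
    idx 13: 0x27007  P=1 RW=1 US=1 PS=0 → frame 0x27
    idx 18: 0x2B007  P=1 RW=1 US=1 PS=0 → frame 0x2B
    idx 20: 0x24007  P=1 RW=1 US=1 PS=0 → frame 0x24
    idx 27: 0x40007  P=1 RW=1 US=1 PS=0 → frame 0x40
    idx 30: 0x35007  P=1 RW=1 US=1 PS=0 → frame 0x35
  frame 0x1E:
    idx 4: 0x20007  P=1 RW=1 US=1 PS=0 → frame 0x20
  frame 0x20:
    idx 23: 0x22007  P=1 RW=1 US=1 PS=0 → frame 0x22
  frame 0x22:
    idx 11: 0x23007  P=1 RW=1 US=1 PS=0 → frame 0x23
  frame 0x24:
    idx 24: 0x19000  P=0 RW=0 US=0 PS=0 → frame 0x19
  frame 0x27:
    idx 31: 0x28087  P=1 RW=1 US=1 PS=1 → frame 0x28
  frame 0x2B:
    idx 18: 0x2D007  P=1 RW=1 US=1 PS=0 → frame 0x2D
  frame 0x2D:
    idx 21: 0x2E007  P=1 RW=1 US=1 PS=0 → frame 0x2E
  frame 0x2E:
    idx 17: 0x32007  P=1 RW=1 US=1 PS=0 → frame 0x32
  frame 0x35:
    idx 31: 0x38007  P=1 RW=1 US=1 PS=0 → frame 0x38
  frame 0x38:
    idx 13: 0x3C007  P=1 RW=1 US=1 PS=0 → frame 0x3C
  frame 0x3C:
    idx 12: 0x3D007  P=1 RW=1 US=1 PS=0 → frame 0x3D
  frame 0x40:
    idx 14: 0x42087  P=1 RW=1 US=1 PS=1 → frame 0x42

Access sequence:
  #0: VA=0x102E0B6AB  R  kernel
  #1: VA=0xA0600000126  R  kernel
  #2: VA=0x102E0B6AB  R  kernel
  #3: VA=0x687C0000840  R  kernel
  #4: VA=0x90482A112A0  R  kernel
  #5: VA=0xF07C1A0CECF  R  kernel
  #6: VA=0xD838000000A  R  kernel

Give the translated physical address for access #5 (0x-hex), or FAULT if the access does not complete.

Trace:
#0 VA=0x102E0B6AB (r,kernel):
  [0] read 0x1D idx=0: raw=0x1E007 flags P=1 W=1 U=1 S=0
  [1] read 0x1E idx=4: raw=0x20007 flags P=1 W=1 U=1 S=0
  [2] read 0x20 idx=23: raw=0x22007 flags P=1 W=1 U=1 S=0
  [3] read 0x22 idx=11: raw=0x23007 flags P=1 W=1 U=1 S=0
  → PA=0x236AB  (4 entries read)
#1 VA=0xA0600000126 (r,kernel):
  [0] read 0x1D idx=20: raw=0x24007 flags P=1 W=1 U=1 S=0
  [1] read 0x24 idx=24: raw=0x19000 flags P=0 W=0 U=0 S=0
  ✗ PAGE_NOT_PRESENT  [2 reads]
#2 VA=0x102E0B6AB (r,kernel):
  TLB hit vpn=0x102E0B → PA=0x236AB
#3 VA=0x687C0000840 (r,kernel):
  [0] read 0x1D idx=13: raw=0x27007 flags P=1 W=1 U=1 S=0
  [1] read 0x27 idx=31: raw=0x28087 flags P=1 W=1 U=1 S=1
  → PA=0x28840 (huge @L1)  (2 entries read)
#4 VA=0x90482A112A0 (r,kernel):
  [0] read 0x1D idx=18: raw=0x2B007 flags P=1 W=1 U=1 S=0
  [1] read 0x2B idx=18: raw=0x2D007 flags P=1 W=1 U=1 S=0
  [2] read 0x2D idx=21: raw=0x2E007 flags P=1 W=1 U=1 S=0
  [3] read 0x2E idx=17: raw=0x32007 flags P=1 W=1 U=1 S=0
  → PA=0x322A0  (4 entries read)
#5 VA=0xF07C1A0CECF (r,kernel):
  [0] read 0x1D idx=30: raw=0x35007 flags P=1 W=1 U=1 S=0
  [1] read 0x35 idx=31: raw=0x38007 flags P=1 W=1 U=1 S=0
  [2] read 0x38 idx=13: raw=0x3C007 flags P=1 W=1 U=1 S=0
  [3] read 0x3C idx=12: raw=0x3D007 flags P=1 W=1 U=1 S=0
  → PA=0x3DECF  (4 entries read)
#6 VA=0xD838000000A (r,kernel):
  [0] read 0x1D idx=27: raw=0x40007 flags P=1 W=1 U=1 S=0
  [1] read 0x40 idx=14: raw=0x42087 flags P=1 W=1 U=1 S=1
  → PA=0x4200A (huge @L1)  (2 entries read)

Access #5 PA: 0x3DECF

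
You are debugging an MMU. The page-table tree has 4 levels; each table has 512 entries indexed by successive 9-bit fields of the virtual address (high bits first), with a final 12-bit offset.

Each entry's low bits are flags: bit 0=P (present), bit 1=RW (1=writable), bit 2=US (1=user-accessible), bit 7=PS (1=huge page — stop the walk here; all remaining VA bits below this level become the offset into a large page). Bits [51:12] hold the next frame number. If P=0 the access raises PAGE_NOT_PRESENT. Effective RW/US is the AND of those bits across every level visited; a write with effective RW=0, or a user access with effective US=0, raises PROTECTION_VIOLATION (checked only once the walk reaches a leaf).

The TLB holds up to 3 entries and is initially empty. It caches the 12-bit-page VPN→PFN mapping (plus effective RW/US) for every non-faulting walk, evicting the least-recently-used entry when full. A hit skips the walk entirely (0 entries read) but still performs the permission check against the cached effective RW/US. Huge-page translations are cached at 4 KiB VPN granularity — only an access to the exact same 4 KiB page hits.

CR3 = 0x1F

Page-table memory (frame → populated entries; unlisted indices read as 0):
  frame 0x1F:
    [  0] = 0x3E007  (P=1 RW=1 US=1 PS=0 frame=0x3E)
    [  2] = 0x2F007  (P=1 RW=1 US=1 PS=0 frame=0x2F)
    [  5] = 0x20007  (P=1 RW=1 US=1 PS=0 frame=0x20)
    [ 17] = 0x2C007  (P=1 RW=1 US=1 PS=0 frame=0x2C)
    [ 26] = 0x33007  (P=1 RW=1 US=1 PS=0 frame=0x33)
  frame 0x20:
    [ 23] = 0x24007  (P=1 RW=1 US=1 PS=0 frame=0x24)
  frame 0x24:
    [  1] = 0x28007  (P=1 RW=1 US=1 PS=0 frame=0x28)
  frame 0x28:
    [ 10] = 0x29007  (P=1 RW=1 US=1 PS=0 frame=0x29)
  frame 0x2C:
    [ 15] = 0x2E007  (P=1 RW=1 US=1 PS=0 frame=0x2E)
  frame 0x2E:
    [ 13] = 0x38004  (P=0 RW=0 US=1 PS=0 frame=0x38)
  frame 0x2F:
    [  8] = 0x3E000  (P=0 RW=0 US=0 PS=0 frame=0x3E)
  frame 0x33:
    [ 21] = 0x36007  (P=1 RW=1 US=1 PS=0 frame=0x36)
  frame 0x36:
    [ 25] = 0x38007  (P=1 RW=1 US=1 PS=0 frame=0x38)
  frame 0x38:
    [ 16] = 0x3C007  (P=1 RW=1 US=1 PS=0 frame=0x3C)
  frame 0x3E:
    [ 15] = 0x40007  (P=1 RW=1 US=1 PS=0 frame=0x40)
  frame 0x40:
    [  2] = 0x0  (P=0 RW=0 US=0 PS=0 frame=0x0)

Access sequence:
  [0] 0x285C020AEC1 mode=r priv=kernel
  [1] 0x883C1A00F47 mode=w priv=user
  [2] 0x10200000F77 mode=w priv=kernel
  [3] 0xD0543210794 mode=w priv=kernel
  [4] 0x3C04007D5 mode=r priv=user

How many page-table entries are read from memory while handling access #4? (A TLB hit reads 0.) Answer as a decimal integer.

Per-access translation:
#0 VA=0x285C020AEC1 (r,kernel):
  L0 @0x1F[5] → 0x20007  P=1,RW=1,US=1,PS=0
  L1 @0x20[23] → 0x24007  P=1,RW=1,US=1,PS=0
  L2 @0x24[1] → 0x28007  P=1,RW=1,US=1,PS=0
  L3 @0x28[10] → 0x29007  P=1,RW=1,US=1,PS=0
  → PA=0x29EC1  (4 entries read)
#1 VA=0x883C1A00F47 (w,user):
  L0 @0x1F[17] → 0x2C007  P=1,RW=1,US=1,PS=0
  L1 @0x2C[15] → 0x2E007  P=1,RW=1,US=1,PS=0
  L2 @0x2E[13] → 0x38004  P=0,RW=0,US=1,PS=0
  → PAGE_NOT_PRESENT  (3 entries read)
#2 VA=0x10200000F77 (w,kernel):
  L0 @0x1F[2] → 0x2F007  P=1,RW=1,US=1,PS=0
  L1 @0x2F[8] → 0x3E000  P=0,RW=0,US=0,PS=0
  → PAGE_NOT_PRESENT  (2 entries read)
#3 VA=0xD0543210794 (w,kernel):
  L0 @0x1F[26] → 0x33007  P=1,RW=1,US=1,PS=0
  L1 @0x33[21] → 0x36007  P=1,RW=1,US=1,PS=0
  L2 @0x36[25] → 0x38007  P=1,RW=1,US=1,PS=0
  L3 @0x38[16] → 0x3C007  P=1,RW=1,US=1,PS=0
  → PA=0x3C794  (4 entries read)
#4 VA=0x3C04007D5 (r,user):
  L0 @0x1F[0] → 0x3E007  P=1,RW=1,US=1,PS=0
  L1 @0x3E[15] → 0x40007  P=1,RW=1,US=1,PS=0
  L2 @0x40[2] → 0x0  P=0,RW=0,US=0,PS=0
  → PAGE_NOT_PRESENT  (3 entries read)

Entries read for #4: 3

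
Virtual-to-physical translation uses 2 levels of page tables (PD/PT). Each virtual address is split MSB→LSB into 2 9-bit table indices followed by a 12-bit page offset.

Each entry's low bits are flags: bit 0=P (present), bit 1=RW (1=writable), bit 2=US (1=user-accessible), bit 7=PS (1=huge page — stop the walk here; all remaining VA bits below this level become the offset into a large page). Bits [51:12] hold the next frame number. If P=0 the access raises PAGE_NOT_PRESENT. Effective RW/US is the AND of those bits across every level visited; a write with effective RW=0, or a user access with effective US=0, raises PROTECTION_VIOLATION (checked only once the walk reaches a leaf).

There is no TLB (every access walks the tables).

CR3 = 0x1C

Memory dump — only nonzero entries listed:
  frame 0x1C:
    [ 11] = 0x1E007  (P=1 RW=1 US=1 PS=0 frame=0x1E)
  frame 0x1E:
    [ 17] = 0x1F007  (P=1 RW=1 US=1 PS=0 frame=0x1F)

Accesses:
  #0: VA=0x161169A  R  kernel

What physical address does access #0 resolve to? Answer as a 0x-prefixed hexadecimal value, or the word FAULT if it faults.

Trace:
#0 VA=0x161169A (r,kernel):
  L0: frame=0x1C idx=11 entry=0x1E007 [P=1 RW=1 US=1 PS=0]
  L1: frame=0x1E idx=17 entry=0x1F007 [P=1 RW=1 US=1 PS=0]
  → PA=0x1F69A  (2 entries read)

Access #0 PA: 0x1F69A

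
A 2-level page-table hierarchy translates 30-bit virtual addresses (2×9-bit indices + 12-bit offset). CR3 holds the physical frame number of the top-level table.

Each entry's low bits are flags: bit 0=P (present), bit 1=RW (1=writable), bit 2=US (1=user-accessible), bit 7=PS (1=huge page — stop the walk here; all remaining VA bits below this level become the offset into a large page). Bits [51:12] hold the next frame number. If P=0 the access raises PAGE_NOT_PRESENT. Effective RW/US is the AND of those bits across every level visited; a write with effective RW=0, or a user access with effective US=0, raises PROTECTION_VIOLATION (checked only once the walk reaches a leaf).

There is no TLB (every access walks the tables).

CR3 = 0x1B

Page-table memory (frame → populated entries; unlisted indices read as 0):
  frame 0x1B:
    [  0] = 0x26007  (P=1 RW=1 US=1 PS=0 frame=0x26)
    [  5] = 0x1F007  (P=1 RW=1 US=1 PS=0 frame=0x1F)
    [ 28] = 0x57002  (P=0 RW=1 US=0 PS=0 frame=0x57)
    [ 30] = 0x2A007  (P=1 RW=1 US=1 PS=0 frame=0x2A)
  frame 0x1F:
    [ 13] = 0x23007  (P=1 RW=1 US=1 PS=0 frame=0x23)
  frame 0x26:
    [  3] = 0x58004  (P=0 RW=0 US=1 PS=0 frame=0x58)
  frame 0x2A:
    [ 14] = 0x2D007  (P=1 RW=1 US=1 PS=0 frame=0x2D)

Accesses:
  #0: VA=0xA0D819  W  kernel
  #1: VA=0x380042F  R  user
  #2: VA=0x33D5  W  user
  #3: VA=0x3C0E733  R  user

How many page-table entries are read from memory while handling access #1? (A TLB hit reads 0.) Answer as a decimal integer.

Walk each access:
#0 VA=0xA0D819 (w,kernel):
  L0 @0x1B[5] → 0x1F007  P=1,RW=1,US=1,PS=0
  L1 @0x1F[13] → 0x23007  P=1,RW=1,US=1,PS=0
  → PA=0x23819  (2 entries read)
#1 VA=0x380042F (r,user):
  L0 @0x1B[28] → 0x57002  P=0,RW=1,US=0,PS=0
  ✗ PAGE_NOT_PRESENT  [1 reads]
#2 VA=0x33D5 (w,user):
  L0 @0x1B[0] → 0x26007  P=1,RW=1,US=1,PS=0
  L1 @0x26[3] → 0x58004  P=0,RW=0,US=1,PS=0
  ✗ PAGE_NOT_PRESENT  [2 reads]
#3 VA=0x3C0E733 (r,user):
  L0 @0x1B[30] → 0x2A007  P=1,RW=1,US=1,PS=0
  L1 @0x2A[14] → 0x2D007  P=1,RW=1,US=1,PS=0
  → PA=0x2D733  (2 entries read)

Entries read for #1: 1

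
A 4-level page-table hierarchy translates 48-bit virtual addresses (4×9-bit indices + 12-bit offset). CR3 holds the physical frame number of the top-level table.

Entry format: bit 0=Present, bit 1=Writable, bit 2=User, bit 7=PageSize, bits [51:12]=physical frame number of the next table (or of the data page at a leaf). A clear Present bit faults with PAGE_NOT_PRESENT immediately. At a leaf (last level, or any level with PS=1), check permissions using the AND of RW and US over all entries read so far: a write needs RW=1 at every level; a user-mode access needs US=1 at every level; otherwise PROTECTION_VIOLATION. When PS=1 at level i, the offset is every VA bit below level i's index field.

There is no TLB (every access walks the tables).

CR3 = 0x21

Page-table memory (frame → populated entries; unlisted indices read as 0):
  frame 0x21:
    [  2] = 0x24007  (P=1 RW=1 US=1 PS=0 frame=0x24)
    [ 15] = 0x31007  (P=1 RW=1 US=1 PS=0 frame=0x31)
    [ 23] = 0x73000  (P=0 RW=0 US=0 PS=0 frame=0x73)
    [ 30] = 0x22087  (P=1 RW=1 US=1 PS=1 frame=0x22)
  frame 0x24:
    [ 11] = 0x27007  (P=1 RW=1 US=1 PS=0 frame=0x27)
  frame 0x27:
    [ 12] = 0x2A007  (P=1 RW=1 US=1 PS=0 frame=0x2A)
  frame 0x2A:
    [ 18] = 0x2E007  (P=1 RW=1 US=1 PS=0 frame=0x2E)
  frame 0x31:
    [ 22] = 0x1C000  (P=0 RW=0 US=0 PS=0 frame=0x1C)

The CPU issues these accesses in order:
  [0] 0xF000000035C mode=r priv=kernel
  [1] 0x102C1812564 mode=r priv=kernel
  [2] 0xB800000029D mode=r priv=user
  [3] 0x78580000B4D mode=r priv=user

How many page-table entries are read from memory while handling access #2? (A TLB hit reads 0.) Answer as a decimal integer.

Per-access translation:
#0 VA=0xF000000035C (r,kernel):
  L0 @0x21[30] → 0x22087  P=1,RW=1,US=1,PS=1
  ⇒ phys 0x2235C (huge @L0)  [1 reads]
#1 VA=0x102C1812564 (r,kernel):
  L0 @0x21[2] → 0x24007  P=1,RW=1,US=1,PS=0
  L1 @0x24[11] → 0x27007  P=1,RW=1,US=1,PS=0
  L2 @0x27[12] → 0x2A007  P=1,RW=1,US=1,PS=0
  L3 @0x2A[18] → 0x2E007  P=1,RW=1,US=1,PS=0
  ⇒ phys 0x2E564  [4 reads]
#2 VA=0xB800000029D (r,user):
  L0 @0x21[23] → 0x73000  P=0,RW=0,US=0,PS=0
  ✗ PAGE_NOT_PRESENT  [1 reads]
#3 VA=0x78580000B4D (r,user):
  L0 @0x21[15] → 0x31007  P=1,RW=1,US=1,PS=0
  L1 @0x31[22] → 0x1C000  P=0,RW=0,US=0,PS=0
  ✗ PAGE_NOT_PRESENT  [2 reads]

Entries read for #2: 1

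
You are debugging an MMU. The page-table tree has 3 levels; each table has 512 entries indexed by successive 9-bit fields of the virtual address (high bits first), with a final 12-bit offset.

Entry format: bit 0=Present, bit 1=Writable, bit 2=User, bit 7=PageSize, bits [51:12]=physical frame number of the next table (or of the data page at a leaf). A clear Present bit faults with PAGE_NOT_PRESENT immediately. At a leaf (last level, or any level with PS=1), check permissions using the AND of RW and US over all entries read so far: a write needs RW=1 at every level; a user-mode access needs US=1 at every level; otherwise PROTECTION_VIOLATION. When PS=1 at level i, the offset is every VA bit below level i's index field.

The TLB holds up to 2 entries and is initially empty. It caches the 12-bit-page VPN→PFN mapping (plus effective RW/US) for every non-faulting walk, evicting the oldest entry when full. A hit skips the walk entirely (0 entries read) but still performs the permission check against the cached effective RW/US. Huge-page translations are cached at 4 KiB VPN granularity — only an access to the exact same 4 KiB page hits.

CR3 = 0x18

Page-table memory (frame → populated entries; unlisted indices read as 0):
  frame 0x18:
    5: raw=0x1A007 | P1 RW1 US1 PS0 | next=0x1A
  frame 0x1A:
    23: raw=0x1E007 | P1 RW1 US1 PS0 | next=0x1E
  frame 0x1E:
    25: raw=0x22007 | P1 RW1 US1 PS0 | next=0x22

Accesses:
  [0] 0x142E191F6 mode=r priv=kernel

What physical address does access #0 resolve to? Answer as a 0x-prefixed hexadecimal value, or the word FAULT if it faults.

Trace:
#0 VA=0x142E191F6 (r,kernel):
  L0: frame=0x18 idx=5 entry=0x1A007 [P=1 RW=1 US=1 PS=0]
  L1: frame=0x1A idx=23 entry=0x1E007 [P=1 RW=1 US=1 PS=0]
  L2: frame=0x1E idx=25 entry=0x22007 [P=1 RW=1 US=1 PS=0]
  ✓ 0x221F6  — 3 lookups

Access #0 PA: 0x221F6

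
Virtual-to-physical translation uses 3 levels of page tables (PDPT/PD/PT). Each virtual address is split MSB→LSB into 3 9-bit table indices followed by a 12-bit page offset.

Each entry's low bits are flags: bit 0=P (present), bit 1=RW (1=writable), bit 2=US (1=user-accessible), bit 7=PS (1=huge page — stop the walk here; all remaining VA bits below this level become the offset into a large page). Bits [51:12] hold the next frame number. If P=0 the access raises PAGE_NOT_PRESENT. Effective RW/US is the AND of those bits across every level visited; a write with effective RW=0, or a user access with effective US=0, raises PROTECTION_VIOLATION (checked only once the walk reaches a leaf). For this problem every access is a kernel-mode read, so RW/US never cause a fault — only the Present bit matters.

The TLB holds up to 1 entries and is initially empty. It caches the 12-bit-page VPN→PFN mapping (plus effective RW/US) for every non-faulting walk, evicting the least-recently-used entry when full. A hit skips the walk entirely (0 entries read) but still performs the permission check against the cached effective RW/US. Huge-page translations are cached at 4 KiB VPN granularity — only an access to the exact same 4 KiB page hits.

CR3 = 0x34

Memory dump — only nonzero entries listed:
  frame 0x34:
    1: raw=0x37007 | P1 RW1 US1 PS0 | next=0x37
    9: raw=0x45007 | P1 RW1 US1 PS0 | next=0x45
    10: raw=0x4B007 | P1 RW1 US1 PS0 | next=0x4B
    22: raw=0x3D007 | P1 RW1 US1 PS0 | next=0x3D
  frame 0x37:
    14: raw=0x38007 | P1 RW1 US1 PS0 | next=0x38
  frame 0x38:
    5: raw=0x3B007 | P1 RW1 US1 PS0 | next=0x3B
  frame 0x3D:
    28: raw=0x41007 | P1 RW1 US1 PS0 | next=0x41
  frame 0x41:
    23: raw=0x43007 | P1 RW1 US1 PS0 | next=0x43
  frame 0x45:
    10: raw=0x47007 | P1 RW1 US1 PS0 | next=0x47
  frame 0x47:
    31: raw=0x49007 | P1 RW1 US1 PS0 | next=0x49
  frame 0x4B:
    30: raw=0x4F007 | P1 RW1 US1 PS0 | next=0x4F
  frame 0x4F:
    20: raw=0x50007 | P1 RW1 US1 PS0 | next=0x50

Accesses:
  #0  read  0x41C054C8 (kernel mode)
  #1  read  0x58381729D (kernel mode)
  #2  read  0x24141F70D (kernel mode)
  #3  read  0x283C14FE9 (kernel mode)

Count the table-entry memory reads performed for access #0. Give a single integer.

Per-access translation:
#0 VA=0x41C054C8 (r,kernel):
  L0: frame=0x34 idx=1 entry=0x37007 [P=1 RW=1 US=1 PS=0]
  L1: frame=0x37 idx=14 entry=0x38007 [P=1 RW=1 US=1 PS=0]
  L2: frame=0x38 idx=5 entry=0x3B007 [P=1 RW=1 US=1 PS=0]
  ✓ 0x3B4C8  — 3 lookups
#1 VA=0x58381729D (r,kernel):
  L0: frame=0x34 idx=22 entry=0x3D007 [P=1 RW=1 US=1 PS=0]
  L1: frame=0x3D idx=28 entry=0x41007 [P=1 RW=1 US=1 PS=0]
  L2: frame=0x41 idx=23 entry=0x43007 [P=1 RW=1 US=1 PS=0]
  ✓ 0x4329D  — 3 lookups
#2 VA=0x24141F70D (r,kernel):
  L0: frame=0x34 idx=9 entry=0x45007 [P=1 RW=1 US=1 PS=0]
  L1: frame=0x45 idx=10 entry=0x47007 [P=1 RW=1 US=1 PS=0]
  L2: frame=0x47 idx=31 entry=0x49007 [P=1 RW=1 US=1 PS=0]
  ✓ 0x4970D  — 3 lookups
#3 VA=0x283C14FE9 (r,kernel):
  L0: frame=0x34 idx=10 entry=0x4B007 [P=1 RW=1 US=1 PS=0]
  L1: frame=0x4B idx=30 entry=0x4F007 [P=1 RW=1 US=1 PS=0]
  L2: frame=0x4F idx=20 entry=0x50007 [P=1 RW=1 US=1 PS=0]
  ✓ 0x50FE9  — 3 lookups

Entries read for #0: 3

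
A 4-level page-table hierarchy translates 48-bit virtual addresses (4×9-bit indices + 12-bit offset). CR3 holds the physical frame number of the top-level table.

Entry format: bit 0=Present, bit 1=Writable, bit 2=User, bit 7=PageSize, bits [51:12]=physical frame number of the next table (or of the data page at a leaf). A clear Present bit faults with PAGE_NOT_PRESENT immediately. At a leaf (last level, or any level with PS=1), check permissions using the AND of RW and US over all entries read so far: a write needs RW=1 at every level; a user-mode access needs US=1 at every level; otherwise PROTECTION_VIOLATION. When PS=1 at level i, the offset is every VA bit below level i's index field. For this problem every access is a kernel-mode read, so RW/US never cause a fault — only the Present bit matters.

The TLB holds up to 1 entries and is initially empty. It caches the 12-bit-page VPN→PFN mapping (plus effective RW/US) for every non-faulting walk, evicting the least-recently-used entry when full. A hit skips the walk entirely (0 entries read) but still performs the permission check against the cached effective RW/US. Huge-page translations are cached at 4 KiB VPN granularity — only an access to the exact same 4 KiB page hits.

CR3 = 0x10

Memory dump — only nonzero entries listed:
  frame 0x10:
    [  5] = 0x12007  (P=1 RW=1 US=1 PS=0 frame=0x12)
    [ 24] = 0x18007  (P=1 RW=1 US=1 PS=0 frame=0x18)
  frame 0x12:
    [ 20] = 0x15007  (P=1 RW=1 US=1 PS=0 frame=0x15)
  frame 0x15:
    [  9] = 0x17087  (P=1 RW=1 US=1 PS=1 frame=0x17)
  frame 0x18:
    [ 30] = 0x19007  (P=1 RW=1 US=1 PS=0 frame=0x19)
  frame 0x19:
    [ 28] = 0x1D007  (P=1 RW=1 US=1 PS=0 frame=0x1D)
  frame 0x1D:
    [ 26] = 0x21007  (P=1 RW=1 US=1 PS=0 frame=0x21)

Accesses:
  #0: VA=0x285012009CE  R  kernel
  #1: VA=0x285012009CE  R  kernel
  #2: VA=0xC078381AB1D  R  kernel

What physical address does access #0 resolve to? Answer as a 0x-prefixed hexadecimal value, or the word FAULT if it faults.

Walk each access:
#0 VA=0x285012009CE (r,kernel):
  L0: frame=0x10 idx=5 entry=0x12007 [P=1 RW=1 US=1 PS=0]
  L1: frame=0x12 idx=20 entry=0x15007 [P=1 RW=1 US=1 PS=0]
  L2: frame=0x15 idx=9 entry=0x17087 [P=1 RW=1 US=1 PS=1]
  ✓ 0x179CE (huge @L2)  — 3 lookups
#1 VA=0x285012009CE (r,kernel):
  TLB hit vpn=0x28501200 → PA=0x179CE
#2 VA=0xC078381AB1D (r,kernel):
  L0: frame=0x10 idx=24 entry=0x18007 [P=1 RW=1 US=1 PS=0]
  L1: frame=0x18 idx=30 entry=0x19007 [P=1 RW=1 US=1 PS=0]
  L2: frame=0x19 idx=28 entry=0x1D007 [P=1 RW=1 US=1 PS=0]
  L3: frame=0x1D idx=26 entry=0x21007 [P=1 RW=1 US=1 PS=0]
  ✓ 0x21B1D  — 4 lookups

Access #0 PA: 0x179CE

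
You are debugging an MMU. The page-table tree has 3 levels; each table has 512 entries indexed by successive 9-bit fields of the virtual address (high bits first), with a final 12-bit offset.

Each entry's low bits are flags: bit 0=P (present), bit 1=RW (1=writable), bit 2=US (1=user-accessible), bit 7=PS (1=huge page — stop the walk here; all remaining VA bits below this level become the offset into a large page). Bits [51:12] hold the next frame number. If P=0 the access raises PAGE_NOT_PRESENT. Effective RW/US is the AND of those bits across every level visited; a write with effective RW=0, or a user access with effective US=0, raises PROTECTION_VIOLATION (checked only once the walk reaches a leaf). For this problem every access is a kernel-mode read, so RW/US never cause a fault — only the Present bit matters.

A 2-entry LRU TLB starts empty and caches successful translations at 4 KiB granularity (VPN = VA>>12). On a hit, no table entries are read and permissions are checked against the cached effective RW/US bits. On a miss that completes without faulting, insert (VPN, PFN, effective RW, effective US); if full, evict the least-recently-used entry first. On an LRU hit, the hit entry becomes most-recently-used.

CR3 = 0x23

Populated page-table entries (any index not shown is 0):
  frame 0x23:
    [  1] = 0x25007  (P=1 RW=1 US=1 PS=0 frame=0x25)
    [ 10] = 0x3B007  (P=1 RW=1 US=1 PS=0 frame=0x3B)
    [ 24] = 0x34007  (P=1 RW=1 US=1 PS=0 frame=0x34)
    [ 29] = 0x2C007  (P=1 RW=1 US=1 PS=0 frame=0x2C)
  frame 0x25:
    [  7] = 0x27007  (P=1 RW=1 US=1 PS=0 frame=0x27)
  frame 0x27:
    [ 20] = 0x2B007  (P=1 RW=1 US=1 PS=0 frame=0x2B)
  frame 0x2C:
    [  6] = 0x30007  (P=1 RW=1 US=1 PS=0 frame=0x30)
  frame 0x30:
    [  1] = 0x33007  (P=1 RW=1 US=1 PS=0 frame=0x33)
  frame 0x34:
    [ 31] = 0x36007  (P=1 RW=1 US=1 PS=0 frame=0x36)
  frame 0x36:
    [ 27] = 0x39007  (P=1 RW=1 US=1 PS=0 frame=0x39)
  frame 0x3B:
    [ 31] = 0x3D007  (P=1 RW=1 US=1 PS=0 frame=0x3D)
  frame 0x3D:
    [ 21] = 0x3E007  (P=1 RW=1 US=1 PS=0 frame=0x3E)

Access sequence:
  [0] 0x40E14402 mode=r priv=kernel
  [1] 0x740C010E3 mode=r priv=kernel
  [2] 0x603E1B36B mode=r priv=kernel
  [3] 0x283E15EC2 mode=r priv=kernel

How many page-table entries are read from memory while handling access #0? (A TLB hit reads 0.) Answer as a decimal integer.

Trace:
#0 VA=0x40E14402 (r,kernel):
  lvl0: tbl 0x23, slot 1 ⇒ 0x25007 (P1/RW1/US1/PS0)
  lvl1: tbl 0x25, slot 7 ⇒ 0x27007 (P1/RW1/US1/PS0)
  lvl2: tbl 0x27, slot 20 ⇒ 0x2B007 (P1/RW1/US1/PS0)
  ✓ 0x2B402  — 3 lookups
#1 VA=0x740C010E3 (r,kernel):
  lvl0: tbl 0x23, slot 29 ⇒ 0x2C007 (P1/RW1/US1/PS0)
  lvl1: tbl 0x2C, slot 6 ⇒ 0x30007 (P1/RW1/US1/PS0)
  lvl2: tbl 0x30, slot 1 ⇒ 0x33007 (P1/RW1/US1/PS0)
  ✓ 0x330E3  — 3 lookups
#2 VA=0x603E1B36B (r,kernel):
  lvl0: tbl 0x23, slot 24 ⇒ 0x34007 (P1/RW1/US1/PS0)
  lvl1: tbl 0x34, slot 31 ⇒ 0x36007 (P1/RW1/US1/PS0)
  lvl2: tbl 0x36, slot 27 ⇒ 0x39007 (P1/RW1/US1/PS0)
  ✓ 0x3936B  — 3 lookups
#3 VA=0x283E15EC2 (r,kernel):
  lvl0: tbl 0x23, slot 10 ⇒ 0x3B007 (P1/RW1/US1/PS0)
  lvl1: tbl 0x3B, slot 31 ⇒ 0x3D007 (P1/RW1/US1/PS0)
  lvl2: tbl 0x3D, slot 21 ⇒ 0x3E007 (P1/RW1/US1/PS0)
  ✓ 0x3EEC2  — 3 lookups

Entries read for #0: 3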